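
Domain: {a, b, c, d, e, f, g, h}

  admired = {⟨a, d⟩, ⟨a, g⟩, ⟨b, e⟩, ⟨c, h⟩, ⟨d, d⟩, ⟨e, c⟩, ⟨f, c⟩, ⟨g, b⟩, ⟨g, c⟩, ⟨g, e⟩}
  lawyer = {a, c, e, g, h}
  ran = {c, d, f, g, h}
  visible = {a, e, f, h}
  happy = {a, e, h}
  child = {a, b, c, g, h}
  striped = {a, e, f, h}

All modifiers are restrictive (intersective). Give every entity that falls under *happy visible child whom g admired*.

⟦whom g admired⟧ = {x : ⟨g, x⟩ ∈ ⟦admired⟧} = {b, c, e}
⟦child⟧ = {a, b, c, g, h}
… ∩ ⟦whom g admired⟧ = {a, b, c, g, h} ∩ {b, c, e} = {b, c}
… ∩ ⟦happy⟧ = {b, c} ∩ {a, e, h} = ∅
… ∩ ⟦visible⟧ = ∅ ∩ {a, e, f, h} = ∅
So ⟦happy visible child whom g admired⟧ = { }.

{ }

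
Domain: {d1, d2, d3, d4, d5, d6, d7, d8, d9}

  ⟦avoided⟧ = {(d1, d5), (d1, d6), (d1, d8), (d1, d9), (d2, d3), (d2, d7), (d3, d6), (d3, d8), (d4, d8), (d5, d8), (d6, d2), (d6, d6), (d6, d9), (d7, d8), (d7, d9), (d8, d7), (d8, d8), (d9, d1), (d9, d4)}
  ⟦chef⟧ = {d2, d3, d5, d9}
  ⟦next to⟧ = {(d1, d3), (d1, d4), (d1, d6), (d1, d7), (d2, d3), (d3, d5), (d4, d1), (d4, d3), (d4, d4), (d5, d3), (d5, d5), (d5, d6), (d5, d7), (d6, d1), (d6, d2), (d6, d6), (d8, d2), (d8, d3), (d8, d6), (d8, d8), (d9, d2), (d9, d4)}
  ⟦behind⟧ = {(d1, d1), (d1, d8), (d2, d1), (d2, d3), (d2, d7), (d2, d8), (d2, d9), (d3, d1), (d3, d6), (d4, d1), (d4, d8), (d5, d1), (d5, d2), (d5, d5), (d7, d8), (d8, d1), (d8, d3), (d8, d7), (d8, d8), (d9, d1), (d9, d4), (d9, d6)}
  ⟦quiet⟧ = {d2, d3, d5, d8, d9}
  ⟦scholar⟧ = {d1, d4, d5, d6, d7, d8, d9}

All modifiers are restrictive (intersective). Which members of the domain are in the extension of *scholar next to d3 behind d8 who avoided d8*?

{d1, d4, d8}

⟦next to d3⟧ = {x : ⟨x, d3⟩ ∈ ⟦next to⟧} = {d1, d2, d4, d5, d8}
⟦behind d8⟧ = {x : ⟨x, d8⟩ ∈ ⟦behind⟧} = {d1, d2, d4, d7, d8}
⟦who avoided d8⟧ = {x : ⟨x, d8⟩ ∈ ⟦avoided⟧} = {d1, d3, d4, d5, d7, d8}
⟦scholar⟧ = {d1, d4, d5, d6, d7, d8, d9}
… ∩ ⟦next to d3⟧ = {d1, d4, d5, d6, d7, d8, d9} ∩ {d1, d2, d4, d5, d8} = {d1, d4, d5, d8}
… ∩ ⟦behind d8⟧ = {d1, d4, d5, d8} ∩ {d1, d2, d4, d7, d8} = {d1, d4, d8}
… ∩ ⟦who avoided d8⟧ = {d1, d4, d8} ∩ {d1, d3, d4, d5, d7, d8} = {d1, d4, d8}
So ⟦scholar next to d3 behind d8 who avoided d8⟧ = {d1, d4, d8}.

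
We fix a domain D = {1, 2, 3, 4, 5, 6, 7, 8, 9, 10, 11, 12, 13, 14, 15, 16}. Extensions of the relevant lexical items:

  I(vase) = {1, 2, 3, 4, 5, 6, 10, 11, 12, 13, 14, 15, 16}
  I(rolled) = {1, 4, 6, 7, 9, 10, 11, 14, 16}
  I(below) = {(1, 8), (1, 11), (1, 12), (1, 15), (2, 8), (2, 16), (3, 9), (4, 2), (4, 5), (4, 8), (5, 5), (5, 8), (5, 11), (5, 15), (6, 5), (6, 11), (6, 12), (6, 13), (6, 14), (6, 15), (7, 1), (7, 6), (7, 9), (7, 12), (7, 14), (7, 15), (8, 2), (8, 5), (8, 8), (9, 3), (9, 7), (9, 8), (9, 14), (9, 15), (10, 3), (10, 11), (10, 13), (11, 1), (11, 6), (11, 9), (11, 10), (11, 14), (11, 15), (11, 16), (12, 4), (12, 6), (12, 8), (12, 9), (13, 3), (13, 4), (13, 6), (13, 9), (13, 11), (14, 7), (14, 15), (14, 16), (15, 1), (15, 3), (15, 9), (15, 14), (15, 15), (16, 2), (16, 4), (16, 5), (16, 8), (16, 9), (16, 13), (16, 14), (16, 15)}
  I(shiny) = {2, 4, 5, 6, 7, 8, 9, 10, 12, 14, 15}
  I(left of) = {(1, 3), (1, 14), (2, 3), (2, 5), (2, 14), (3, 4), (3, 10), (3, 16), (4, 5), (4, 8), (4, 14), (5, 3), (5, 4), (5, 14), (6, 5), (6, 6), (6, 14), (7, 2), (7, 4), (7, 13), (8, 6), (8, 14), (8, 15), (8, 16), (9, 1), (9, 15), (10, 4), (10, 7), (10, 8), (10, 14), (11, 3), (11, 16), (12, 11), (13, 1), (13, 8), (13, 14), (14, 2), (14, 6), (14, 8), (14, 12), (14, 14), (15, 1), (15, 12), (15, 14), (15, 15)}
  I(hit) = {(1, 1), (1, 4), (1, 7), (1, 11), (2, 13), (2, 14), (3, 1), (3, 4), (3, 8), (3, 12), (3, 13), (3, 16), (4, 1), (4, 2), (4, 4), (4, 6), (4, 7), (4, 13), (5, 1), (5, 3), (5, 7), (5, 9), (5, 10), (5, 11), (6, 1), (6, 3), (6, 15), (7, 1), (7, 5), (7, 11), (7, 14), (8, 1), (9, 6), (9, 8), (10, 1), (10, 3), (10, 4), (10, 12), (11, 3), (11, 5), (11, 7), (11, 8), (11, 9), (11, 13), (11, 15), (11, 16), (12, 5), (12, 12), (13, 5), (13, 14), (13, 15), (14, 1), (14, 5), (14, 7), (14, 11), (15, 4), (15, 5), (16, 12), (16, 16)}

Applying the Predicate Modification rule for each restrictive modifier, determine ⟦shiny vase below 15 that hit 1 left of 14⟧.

{5, 6, 14}

⟦below 15⟧ = {x : ⟨x, 15⟩ ∈ ⟦below⟧} = {1, 5, 6, 7, 9, 11, 14, 15, 16}
⟦that hit 1⟧ = {x : ⟨x, 1⟩ ∈ ⟦hit⟧} = {1, 3, 4, 5, 6, 7, 8, 10, 14}
⟦left of 14⟧ = {x : ⟨x, 14⟩ ∈ ⟦left of⟧} = {1, 2, 4, 5, 6, 8, 10, 13, 14, 15}
⟦vase⟧ = {1, 2, 3, 4, 5, 6, 10, 11, 12, 13, 14, 15, 16}
… ∩ ⟦below 15⟧ = {1, 2, 3, 4, 5, 6, 10, 11, 12, 13, 14, 15, 16} ∩ {1, 5, 6, 7, 9, 11, 14, 15, 16} = {1, 5, 6, 11, 14, 15, 16}
… ∩ ⟦that hit 1⟧ = {1, 5, 6, 11, 14, 15, 16} ∩ {1, 3, 4, 5, 6, 7, 8, 10, 14} = {1, 5, 6, 14}
… ∩ ⟦left of 14⟧ = {1, 5, 6, 14} ∩ {1, 2, 4, 5, 6, 8, 10, 13, 14, 15} = {1, 5, 6, 14}
… ∩ ⟦shiny⟧ = {1, 5, 6, 14} ∩ {2, 4, 5, 6, 7, 8, 9, 10, 12, 14, 15} = {5, 6, 14}
So ⟦shiny vase below 15 that hit 1 left of 14⟧ = {5, 6, 14}.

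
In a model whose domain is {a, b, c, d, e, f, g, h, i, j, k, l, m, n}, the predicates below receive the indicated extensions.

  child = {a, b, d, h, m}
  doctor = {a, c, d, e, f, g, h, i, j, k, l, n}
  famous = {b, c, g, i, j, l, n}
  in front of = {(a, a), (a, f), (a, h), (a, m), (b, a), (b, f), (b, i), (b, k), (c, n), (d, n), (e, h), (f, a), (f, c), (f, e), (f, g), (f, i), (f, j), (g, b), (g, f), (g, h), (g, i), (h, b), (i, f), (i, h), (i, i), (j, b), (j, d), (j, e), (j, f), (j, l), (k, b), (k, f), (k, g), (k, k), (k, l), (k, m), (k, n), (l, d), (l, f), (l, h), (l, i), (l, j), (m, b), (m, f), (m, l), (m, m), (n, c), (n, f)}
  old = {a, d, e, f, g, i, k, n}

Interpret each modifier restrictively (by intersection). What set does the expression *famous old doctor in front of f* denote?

⟦in front of f⟧ = {x : ⟨x, f⟩ ∈ ⟦in front of⟧} = {a, b, g, i, j, k, l, m, n}
⟦doctor⟧ = {a, c, d, e, f, g, h, i, j, k, l, n}
… ∩ ⟦in front of f⟧ = {a, c, d, e, f, g, h, i, j, k, l, n} ∩ {a, b, g, i, j, k, l, m, n} = {a, g, i, j, k, l, n}
… ∩ ⟦famous⟧ = {a, g, i, j, k, l, n} ∩ {b, c, g, i, j, l, n} = {g, i, j, l, n}
… ∩ ⟦old⟧ = {g, i, j, l, n} ∩ {a, d, e, f, g, i, k, n} = {g, i, n}
So ⟦famous old doctor in front of f⟧ = {g, i, n}.

{g, i, n}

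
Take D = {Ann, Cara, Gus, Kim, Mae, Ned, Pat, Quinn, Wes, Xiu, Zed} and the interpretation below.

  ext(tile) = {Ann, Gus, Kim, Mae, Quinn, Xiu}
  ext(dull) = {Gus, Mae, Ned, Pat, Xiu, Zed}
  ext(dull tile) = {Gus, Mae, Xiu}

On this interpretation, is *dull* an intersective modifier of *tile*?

yes

⟦dull⟧ ∩ ⟦tile⟧ = {Gus, Mae, Ned, Pat, Xiu, Zed} ∩ {Ann, Gus, Kim, Mae, Quinn, Xiu} = {Gus, Mae, Xiu}
Observed ⟦dull tile⟧ = {Gus, Mae, Xiu}.
These coincide, so the modifier is intersective here.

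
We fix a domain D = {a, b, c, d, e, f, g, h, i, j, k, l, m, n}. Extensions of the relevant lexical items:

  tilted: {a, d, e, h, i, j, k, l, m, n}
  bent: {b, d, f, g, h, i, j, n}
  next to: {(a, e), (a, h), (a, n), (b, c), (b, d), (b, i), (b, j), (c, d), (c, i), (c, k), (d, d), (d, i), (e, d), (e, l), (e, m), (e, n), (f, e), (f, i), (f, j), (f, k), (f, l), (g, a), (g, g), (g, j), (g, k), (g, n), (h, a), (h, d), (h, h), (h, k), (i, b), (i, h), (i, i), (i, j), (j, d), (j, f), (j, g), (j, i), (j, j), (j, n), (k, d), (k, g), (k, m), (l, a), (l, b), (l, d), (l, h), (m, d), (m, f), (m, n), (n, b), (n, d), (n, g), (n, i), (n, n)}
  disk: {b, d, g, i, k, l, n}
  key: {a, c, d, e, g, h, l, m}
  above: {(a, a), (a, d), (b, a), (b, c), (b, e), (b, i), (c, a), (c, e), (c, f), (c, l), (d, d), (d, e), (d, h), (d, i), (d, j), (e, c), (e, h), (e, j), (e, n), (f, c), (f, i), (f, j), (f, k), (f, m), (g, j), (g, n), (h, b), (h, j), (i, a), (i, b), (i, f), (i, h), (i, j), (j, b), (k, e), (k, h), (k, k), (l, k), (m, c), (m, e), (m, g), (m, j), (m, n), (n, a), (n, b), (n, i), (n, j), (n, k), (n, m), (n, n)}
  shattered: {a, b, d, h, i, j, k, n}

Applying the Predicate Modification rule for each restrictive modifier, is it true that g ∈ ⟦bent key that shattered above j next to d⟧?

⟦that shattered⟧ = ⟦shattered⟧ = {a, b, d, h, i, j, k, n}
⟦above j⟧ = {x : ⟨x, j⟩ ∈ ⟦above⟧} = {d, e, f, g, h, i, m, n}
⟦next to d⟧ = {x : ⟨x, d⟩ ∈ ⟦next to⟧} = {b, c, d, e, h, j, k, l, m, n}
⟦key⟧ = {a, c, d, e, g, h, l, m}
… ∩ ⟦that shattered⟧ = {a, c, d, e, g, h, l, m} ∩ {a, b, d, h, i, j, k, n} = {a, d, h}
… ∩ ⟦above j⟧ = {a, d, h} ∩ {d, e, f, g, h, i, m, n} = {d, h}
… ∩ ⟦next to d⟧ = {d, h} ∩ {b, c, d, e, h, j, k, l, m, n} = {d, h}
… ∩ ⟦bent⟧ = {d, h} ∩ {b, d, f, g, h, i, j, n} = {d, h}
⟦bent key that shattered above j next to d⟧ = {d, h}; g ∉ this set.

no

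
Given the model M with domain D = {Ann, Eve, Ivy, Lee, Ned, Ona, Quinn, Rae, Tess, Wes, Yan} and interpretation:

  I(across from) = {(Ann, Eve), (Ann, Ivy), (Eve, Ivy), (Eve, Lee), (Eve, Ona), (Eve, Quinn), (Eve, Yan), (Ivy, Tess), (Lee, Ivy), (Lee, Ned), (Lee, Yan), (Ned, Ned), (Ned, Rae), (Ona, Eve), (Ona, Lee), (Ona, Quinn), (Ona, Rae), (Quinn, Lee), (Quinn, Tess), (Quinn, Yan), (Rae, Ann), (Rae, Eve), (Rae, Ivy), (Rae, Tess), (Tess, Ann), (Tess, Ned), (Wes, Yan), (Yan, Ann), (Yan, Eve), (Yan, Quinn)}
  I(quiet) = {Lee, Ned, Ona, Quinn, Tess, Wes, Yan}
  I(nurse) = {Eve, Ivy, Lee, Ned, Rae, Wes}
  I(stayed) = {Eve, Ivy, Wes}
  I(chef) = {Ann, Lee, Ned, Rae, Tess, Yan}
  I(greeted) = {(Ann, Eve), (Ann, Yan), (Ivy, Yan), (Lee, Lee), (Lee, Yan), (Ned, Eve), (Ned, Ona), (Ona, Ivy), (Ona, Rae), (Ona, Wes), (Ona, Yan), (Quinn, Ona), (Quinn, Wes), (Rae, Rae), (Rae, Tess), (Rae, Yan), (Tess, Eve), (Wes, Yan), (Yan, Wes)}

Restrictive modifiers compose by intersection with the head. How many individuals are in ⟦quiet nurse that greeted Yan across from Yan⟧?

⟦that greeted Yan⟧ = {x : ⟨x, Yan⟩ ∈ ⟦greeted⟧} = {Ann, Ivy, Lee, Ona, Rae, Wes}
⟦across from Yan⟧ = {x : ⟨x, Yan⟩ ∈ ⟦across from⟧} = {Eve, Lee, Quinn, Wes}
⟦nurse⟧ = {Eve, Ivy, Lee, Ned, Rae, Wes}
… ∩ ⟦that greeted Yan⟧ = {Eve, Ivy, Lee, Ned, Rae, Wes} ∩ {Ann, Ivy, Lee, Ona, Rae, Wes} = {Ivy, Lee, Rae, Wes}
… ∩ ⟦across from Yan⟧ = {Ivy, Lee, Rae, Wes} ∩ {Eve, Lee, Quinn, Wes} = {Lee, Wes}
… ∩ ⟦quiet⟧ = {Lee, Wes} ∩ {Lee, Ned, Ona, Quinn, Tess, Wes, Yan} = {Lee, Wes}
⟦quiet nurse that greeted Yan across from Yan⟧ = {Lee, Wes}, so the cardinality is 2.

2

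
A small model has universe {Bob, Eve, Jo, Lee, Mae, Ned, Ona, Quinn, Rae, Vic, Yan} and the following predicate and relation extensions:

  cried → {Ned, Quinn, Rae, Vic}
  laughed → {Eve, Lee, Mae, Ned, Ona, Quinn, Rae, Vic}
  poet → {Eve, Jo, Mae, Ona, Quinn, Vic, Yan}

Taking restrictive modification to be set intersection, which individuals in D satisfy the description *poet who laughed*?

{Eve, Mae, Ona, Quinn, Vic}

⟦who laughed⟧ = ⟦laughed⟧ = {Eve, Lee, Mae, Ned, Ona, Quinn, Rae, Vic}
⟦poet⟧ = {Eve, Jo, Mae, Ona, Quinn, Vic, Yan}
… ∩ ⟦who laughed⟧ = {Eve, Jo, Mae, Ona, Quinn, Vic, Yan} ∩ {Eve, Lee, Mae, Ned, Ona, Quinn, Rae, Vic} = {Eve, Mae, Ona, Quinn, Vic}
So ⟦poet who laughed⟧ = {Eve, Mae, Ona, Quinn, Vic}.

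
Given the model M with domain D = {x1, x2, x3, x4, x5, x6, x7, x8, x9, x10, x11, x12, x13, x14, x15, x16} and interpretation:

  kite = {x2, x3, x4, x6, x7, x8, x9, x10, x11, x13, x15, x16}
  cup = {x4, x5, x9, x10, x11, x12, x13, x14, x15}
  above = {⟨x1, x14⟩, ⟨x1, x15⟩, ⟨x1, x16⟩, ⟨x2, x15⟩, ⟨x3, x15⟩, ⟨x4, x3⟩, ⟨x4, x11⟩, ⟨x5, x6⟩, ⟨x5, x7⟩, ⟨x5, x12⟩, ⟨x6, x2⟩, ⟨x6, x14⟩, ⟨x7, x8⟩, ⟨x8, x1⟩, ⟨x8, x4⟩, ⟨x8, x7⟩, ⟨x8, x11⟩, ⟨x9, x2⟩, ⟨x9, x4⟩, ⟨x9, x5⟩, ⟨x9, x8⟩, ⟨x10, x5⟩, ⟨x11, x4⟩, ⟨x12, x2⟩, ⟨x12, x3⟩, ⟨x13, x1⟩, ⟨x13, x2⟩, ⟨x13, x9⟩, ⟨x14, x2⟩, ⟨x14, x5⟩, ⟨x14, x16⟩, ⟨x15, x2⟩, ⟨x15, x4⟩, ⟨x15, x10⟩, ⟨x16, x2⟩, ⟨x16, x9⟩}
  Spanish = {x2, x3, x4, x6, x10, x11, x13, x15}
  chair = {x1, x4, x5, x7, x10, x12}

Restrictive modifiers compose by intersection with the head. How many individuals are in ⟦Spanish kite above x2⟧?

3

⟦above x2⟧ = {x : ⟨x, x2⟩ ∈ ⟦above⟧} = {x6, x9, x12, x13, x14, x15, x16}
⟦kite⟧ = {x2, x3, x4, x6, x7, x8, x9, x10, x11, x13, x15, x16}
… ∩ ⟦above x2⟧ = {x2, x3, x4, x6, x7, x8, x9, x10, x11, x13, x15, x16} ∩ {x6, x9, x12, x13, x14, x15, x16} = {x6, x9, x13, x15, x16}
… ∩ ⟦Spanish⟧ = {x6, x9, x13, x15, x16} ∩ {x2, x3, x4, x6, x10, x11, x13, x15} = {x6, x13, x15}
⟦Spanish kite above x2⟧ = {x6, x13, x15}, so the cardinality is 3.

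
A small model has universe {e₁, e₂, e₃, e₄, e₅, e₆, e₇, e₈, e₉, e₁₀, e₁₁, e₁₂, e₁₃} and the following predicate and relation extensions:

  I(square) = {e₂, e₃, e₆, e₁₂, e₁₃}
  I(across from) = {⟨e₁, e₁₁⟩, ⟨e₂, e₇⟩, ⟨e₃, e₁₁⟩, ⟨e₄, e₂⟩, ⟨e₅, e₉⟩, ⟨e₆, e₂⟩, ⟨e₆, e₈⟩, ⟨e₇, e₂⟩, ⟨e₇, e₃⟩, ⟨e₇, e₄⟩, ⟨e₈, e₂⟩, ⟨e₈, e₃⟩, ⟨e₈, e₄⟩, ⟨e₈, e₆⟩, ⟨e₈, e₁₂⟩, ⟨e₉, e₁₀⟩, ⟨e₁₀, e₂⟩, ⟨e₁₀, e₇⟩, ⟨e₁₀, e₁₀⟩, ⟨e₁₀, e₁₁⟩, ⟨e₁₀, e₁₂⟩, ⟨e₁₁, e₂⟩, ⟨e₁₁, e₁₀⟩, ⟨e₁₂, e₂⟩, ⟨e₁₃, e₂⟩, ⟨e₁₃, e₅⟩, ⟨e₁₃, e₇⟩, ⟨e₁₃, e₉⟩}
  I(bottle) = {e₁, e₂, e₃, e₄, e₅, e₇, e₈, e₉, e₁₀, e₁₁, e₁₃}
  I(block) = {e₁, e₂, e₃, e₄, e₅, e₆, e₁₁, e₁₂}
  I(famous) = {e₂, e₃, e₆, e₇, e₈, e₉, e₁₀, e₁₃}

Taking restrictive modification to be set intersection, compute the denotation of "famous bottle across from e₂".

{e₇, e₈, e₁₀, e₁₃}

⟦across from e₂⟧ = {x : ⟨x, e₂⟩ ∈ ⟦across from⟧} = {e₄, e₆, e₇, e₈, e₁₀, e₁₁, e₁₂, e₁₃}
⟦bottle⟧ = {e₁, e₂, e₃, e₄, e₅, e₇, e₈, e₉, e₁₀, e₁₁, e₁₃}
… ∩ ⟦across from e₂⟧ = {e₁, e₂, e₃, e₄, e₅, e₇, e₈, e₉, e₁₀, e₁₁, e₁₃} ∩ {e₄, e₆, e₇, e₈, e₁₀, e₁₁, e₁₂, e₁₃} = {e₄, e₇, e₈, e₁₀, e₁₁, e₁₃}
… ∩ ⟦famous⟧ = {e₄, e₇, e₈, e₁₀, e₁₁, e₁₃} ∩ {e₂, e₃, e₆, e₇, e₈, e₉, e₁₀, e₁₃} = {e₇, e₈, e₁₀, e₁₃}
So ⟦famous bottle across from e₂⟧ = {e₇, e₈, e₁₀, e₁₃}.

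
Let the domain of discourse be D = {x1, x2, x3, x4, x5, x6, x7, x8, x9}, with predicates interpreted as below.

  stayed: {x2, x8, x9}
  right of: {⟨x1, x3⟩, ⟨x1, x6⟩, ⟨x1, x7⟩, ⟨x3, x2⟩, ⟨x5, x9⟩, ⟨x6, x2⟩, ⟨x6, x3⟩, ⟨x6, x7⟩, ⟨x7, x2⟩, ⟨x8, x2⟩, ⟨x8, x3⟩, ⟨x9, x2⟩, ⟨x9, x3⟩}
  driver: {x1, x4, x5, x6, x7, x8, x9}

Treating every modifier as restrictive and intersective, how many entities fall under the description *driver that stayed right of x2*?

2

⟦that stayed⟧ = ⟦stayed⟧ = {x2, x8, x9}
⟦right of x2⟧ = {x : ⟨x, x2⟩ ∈ ⟦right of⟧} = {x3, x6, x7, x8, x9}
⟦driver⟧ = {x1, x4, x5, x6, x7, x8, x9}
… ∩ ⟦that stayed⟧ = {x1, x4, x5, x6, x7, x8, x9} ∩ {x2, x8, x9} = {x8, x9}
… ∩ ⟦right of x2⟧ = {x8, x9} ∩ {x3, x6, x7, x8, x9} = {x8, x9}
⟦driver that stayed right of x2⟧ = {x8, x9}, so the cardinality is 2.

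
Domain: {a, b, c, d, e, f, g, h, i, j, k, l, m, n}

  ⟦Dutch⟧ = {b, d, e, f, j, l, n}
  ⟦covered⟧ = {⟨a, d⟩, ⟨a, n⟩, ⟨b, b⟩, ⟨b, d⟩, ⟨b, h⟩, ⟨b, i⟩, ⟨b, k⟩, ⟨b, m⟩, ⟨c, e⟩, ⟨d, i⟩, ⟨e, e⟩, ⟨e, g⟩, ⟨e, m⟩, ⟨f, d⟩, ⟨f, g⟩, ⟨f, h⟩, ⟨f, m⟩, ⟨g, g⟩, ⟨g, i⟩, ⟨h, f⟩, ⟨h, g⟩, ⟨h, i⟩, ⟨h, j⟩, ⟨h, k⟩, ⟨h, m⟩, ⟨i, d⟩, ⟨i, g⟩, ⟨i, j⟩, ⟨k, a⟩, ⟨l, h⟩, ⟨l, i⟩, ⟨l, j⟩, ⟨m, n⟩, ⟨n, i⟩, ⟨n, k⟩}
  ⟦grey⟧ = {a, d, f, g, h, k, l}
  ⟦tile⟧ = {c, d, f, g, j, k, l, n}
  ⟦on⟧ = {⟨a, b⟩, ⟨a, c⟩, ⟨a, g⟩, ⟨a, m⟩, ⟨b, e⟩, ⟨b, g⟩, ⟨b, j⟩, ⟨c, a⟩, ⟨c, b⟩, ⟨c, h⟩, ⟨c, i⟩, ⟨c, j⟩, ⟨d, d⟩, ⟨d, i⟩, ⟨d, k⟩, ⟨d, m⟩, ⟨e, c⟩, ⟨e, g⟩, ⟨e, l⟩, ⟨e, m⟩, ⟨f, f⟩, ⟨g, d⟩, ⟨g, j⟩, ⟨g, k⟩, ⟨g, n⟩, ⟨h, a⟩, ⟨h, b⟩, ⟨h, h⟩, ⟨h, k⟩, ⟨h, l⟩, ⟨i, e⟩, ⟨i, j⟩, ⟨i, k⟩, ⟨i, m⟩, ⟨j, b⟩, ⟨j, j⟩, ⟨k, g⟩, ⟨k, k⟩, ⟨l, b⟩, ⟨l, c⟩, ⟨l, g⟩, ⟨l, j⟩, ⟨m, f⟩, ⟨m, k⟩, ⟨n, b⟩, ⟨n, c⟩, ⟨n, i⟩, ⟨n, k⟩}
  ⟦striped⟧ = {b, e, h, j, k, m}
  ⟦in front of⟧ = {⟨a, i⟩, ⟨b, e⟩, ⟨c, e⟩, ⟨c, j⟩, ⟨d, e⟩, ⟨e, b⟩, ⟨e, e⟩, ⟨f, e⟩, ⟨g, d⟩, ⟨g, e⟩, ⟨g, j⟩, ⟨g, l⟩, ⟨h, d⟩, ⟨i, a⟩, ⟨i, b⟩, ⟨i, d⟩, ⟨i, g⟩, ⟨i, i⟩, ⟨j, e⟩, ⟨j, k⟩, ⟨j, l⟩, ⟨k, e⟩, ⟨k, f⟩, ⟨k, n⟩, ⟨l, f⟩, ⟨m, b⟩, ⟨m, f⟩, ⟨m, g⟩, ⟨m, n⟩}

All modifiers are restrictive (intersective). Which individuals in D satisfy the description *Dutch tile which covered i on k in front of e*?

⟦which covered i⟧ = {x : ⟨x, i⟩ ∈ ⟦covered⟧} = {b, d, g, h, l, n}
⟦on k⟧ = {x : ⟨x, k⟩ ∈ ⟦on⟧} = {d, g, h, i, k, m, n}
⟦in front of e⟧ = {x : ⟨x, e⟩ ∈ ⟦in front of⟧} = {b, c, d, e, f, g, j, k}
⟦tile⟧ = {c, d, f, g, j, k, l, n}
… ∩ ⟦which covered i⟧ = {c, d, f, g, j, k, l, n} ∩ {b, d, g, h, l, n} = {d, g, l, n}
… ∩ ⟦on k⟧ = {d, g, l, n} ∩ {d, g, h, i, k, m, n} = {d, g, n}
… ∩ ⟦in front of e⟧ = {d, g, n} ∩ {b, c, d, e, f, g, j, k} = {d, g}
… ∩ ⟦Dutch⟧ = {d, g} ∩ {b, d, e, f, j, l, n} = {d}
So ⟦Dutch tile which covered i on k in front of e⟧ = {d}.

{d}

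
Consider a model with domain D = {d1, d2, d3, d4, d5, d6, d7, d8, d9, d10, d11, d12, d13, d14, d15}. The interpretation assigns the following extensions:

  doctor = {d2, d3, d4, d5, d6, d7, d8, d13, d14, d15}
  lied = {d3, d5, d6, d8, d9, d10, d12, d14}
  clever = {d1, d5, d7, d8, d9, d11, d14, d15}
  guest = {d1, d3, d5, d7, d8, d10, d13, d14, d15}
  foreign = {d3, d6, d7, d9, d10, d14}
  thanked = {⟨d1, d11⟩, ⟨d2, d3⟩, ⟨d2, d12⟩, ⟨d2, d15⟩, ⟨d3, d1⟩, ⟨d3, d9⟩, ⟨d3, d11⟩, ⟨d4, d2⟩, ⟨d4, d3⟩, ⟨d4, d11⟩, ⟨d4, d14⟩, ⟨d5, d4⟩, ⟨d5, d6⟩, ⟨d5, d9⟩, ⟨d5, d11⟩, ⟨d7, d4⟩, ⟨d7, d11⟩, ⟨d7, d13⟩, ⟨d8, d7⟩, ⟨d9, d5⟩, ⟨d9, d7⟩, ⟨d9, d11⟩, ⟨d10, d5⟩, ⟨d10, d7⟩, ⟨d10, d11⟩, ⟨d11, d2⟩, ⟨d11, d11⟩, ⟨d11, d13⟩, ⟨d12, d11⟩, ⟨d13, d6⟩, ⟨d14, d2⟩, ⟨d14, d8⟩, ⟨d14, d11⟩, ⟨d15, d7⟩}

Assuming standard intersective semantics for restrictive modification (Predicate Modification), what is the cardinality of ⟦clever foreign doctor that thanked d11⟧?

⟦that thanked d11⟧ = {x : ⟨x, d11⟩ ∈ ⟦thanked⟧} = {d1, d3, d4, d5, d7, d9, d10, d11, d12, d14}
⟦doctor⟧ = {d2, d3, d4, d5, d6, d7, d8, d13, d14, d15}
… ∩ ⟦that thanked d11⟧ = {d2, d3, d4, d5, d6, d7, d8, d13, d14, d15} ∩ {d1, d3, d4, d5, d7, d9, d10, d11, d12, d14} = {d3, d4, d5, d7, d14}
… ∩ ⟦clever⟧ = {d3, d4, d5, d7, d14} ∩ {d1, d5, d7, d8, d9, d11, d14, d15} = {d5, d7, d14}
… ∩ ⟦foreign⟧ = {d5, d7, d14} ∩ {d3, d6, d7, d9, d10, d14} = {d7, d14}
⟦clever foreign doctor that thanked d11⟧ = {d7, d14}, so the cardinality is 2.

2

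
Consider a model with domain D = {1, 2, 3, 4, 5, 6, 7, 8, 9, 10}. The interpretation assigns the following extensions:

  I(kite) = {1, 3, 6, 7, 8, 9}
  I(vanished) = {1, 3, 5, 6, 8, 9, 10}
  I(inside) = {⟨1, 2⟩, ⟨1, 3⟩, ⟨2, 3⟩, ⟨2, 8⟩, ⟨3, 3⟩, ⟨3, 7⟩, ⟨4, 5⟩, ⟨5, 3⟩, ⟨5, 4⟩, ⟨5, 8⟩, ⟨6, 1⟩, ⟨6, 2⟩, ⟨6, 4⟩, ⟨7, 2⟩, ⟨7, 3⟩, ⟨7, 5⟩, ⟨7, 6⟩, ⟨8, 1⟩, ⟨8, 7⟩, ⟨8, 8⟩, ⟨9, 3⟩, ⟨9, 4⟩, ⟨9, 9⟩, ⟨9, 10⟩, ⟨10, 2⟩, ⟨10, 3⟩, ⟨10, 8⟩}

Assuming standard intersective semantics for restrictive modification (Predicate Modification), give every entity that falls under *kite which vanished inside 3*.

{1, 3, 9}

⟦which vanished⟧ = ⟦vanished⟧ = {1, 3, 5, 6, 8, 9, 10}
⟦inside 3⟧ = {x : ⟨x, 3⟩ ∈ ⟦inside⟧} = {1, 2, 3, 5, 7, 9, 10}
⟦kite⟧ = {1, 3, 6, 7, 8, 9}
… ∩ ⟦which vanished⟧ = {1, 3, 6, 7, 8, 9} ∩ {1, 3, 5, 6, 8, 9, 10} = {1, 3, 6, 8, 9}
… ∩ ⟦inside 3⟧ = {1, 3, 6, 8, 9} ∩ {1, 2, 3, 5, 7, 9, 10} = {1, 3, 9}
So ⟦kite which vanished inside 3⟧ = {1, 3, 9}.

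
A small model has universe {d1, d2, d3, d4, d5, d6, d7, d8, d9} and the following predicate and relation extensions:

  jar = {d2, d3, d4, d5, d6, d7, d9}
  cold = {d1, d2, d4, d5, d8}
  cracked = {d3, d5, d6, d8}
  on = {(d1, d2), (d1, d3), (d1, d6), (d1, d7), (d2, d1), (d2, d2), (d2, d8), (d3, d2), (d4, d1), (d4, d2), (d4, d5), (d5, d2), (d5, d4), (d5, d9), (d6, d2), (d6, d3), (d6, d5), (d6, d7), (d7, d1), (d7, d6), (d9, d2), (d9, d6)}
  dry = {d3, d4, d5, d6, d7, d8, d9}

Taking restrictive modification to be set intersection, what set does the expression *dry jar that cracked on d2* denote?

⟦that cracked⟧ = ⟦cracked⟧ = {d3, d5, d6, d8}
⟦on d2⟧ = {x : ⟨x, d2⟩ ∈ ⟦on⟧} = {d1, d2, d3, d4, d5, d6, d9}
⟦jar⟧ = {d2, d3, d4, d5, d6, d7, d9}
… ∩ ⟦that cracked⟧ = {d2, d3, d4, d5, d6, d7, d9} ∩ {d3, d5, d6, d8} = {d3, d5, d6}
… ∩ ⟦on d2⟧ = {d3, d5, d6} ∩ {d1, d2, d3, d4, d5, d6, d9} = {d3, d5, d6}
… ∩ ⟦dry⟧ = {d3, d5, d6} ∩ {d3, d4, d5, d6, d7, d8, d9} = {d3, d5, d6}
So ⟦dry jar that cracked on d2⟧ = {d3, d5, d6}.

{d3, d5, d6}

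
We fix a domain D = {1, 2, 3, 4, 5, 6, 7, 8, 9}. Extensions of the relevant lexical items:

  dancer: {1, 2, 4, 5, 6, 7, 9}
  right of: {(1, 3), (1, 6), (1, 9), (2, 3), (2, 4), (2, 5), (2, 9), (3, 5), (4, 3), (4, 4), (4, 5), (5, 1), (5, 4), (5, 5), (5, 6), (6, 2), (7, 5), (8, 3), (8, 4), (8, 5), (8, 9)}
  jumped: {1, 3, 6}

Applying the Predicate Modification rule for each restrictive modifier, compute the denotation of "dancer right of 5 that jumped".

∅

⟦right of 5⟧ = {x : ⟨x, 5⟩ ∈ ⟦right of⟧} = {2, 3, 4, 5, 7, 8}
⟦that jumped⟧ = ⟦jumped⟧ = {1, 3, 6}
⟦dancer⟧ = {1, 2, 4, 5, 6, 7, 9}
… ∩ ⟦right of 5⟧ = {1, 2, 4, 5, 6, 7, 9} ∩ {2, 3, 4, 5, 7, 8} = {2, 4, 5, 7}
… ∩ ⟦that jumped⟧ = {2, 4, 5, 7} ∩ {1, 3, 6} = ∅
So ⟦dancer right of 5 that jumped⟧ = ∅.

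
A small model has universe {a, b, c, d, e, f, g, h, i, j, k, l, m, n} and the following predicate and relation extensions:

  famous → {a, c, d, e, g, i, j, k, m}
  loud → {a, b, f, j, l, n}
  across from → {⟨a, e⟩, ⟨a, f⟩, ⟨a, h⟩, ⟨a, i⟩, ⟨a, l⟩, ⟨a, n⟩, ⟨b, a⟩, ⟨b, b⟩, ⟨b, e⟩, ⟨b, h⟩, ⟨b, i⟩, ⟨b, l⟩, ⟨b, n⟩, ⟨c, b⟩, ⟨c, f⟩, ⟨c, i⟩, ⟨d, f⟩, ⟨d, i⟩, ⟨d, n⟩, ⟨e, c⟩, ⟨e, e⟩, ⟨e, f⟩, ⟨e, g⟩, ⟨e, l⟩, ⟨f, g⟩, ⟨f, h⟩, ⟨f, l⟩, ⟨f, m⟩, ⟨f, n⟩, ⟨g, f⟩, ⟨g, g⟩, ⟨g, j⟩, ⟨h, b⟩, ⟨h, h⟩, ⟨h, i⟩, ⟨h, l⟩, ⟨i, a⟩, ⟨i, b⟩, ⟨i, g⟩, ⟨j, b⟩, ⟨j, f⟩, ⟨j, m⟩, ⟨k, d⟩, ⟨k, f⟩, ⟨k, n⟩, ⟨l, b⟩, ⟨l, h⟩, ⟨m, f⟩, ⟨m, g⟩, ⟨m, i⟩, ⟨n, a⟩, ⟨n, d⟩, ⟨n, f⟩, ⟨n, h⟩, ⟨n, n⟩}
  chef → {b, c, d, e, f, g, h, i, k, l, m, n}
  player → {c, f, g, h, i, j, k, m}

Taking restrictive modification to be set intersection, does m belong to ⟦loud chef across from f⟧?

no

⟦across from f⟧ = {x : ⟨x, f⟩ ∈ ⟦across from⟧} = {a, c, d, e, g, j, k, m, n}
⟦chef⟧ = {b, c, d, e, f, g, h, i, k, l, m, n}
… ∩ ⟦across from f⟧ = {b, c, d, e, f, g, h, i, k, l, m, n} ∩ {a, c, d, e, g, j, k, m, n} = {c, d, e, g, k, m, n}
… ∩ ⟦loud⟧ = {c, d, e, g, k, m, n} ∩ {a, b, f, j, l, n} = {n}
⟦loud chef across from f⟧ = {n}; m ∉ this set.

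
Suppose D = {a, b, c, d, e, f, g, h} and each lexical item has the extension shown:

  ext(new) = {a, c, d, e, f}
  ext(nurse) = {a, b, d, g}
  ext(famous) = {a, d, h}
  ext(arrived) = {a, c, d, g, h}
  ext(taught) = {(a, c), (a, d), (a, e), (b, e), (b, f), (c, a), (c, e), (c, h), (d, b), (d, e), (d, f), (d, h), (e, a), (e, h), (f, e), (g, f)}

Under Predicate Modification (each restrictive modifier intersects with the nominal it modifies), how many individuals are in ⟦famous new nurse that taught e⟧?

⟦that taught e⟧ = {x : ⟨x, e⟩ ∈ ⟦taught⟧} = {a, b, c, d, f}
⟦nurse⟧ = {a, b, d, g}
… ∩ ⟦that taught e⟧ = {a, b, d, g} ∩ {a, b, c, d, f} = {a, b, d}
… ∩ ⟦famous⟧ = {a, b, d} ∩ {a, d, h} = {a, d}
… ∩ ⟦new⟧ = {a, d} ∩ {a, c, d, e, f} = {a, d}
⟦famous new nurse that taught e⟧ = {a, d}, so the cardinality is 2.

2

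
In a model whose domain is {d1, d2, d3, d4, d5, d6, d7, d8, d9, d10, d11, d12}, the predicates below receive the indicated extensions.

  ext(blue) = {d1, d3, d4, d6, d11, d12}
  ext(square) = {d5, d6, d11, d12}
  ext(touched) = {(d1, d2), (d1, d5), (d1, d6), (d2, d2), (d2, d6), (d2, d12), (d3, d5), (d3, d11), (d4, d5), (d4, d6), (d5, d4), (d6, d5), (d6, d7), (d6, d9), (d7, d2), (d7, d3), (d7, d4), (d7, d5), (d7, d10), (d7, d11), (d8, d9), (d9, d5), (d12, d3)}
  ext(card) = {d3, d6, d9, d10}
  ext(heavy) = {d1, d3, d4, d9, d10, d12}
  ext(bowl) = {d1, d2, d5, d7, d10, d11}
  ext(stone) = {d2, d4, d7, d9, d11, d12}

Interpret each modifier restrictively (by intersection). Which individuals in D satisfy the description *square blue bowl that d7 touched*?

{d11}

⟦that d7 touched⟧ = {x : ⟨d7, x⟩ ∈ ⟦touched⟧} = {d2, d3, d4, d5, d10, d11}
⟦bowl⟧ = {d1, d2, d5, d7, d10, d11}
… ∩ ⟦that d7 touched⟧ = {d1, d2, d5, d7, d10, d11} ∩ {d2, d3, d4, d5, d10, d11} = {d2, d5, d10, d11}
… ∩ ⟦square⟧ = {d2, d5, d10, d11} ∩ {d5, d6, d11, d12} = {d5, d11}
… ∩ ⟦blue⟧ = {d5, d11} ∩ {d1, d3, d4, d6, d11, d12} = {d11}
So ⟦square blue bowl that d7 touched⟧ = {d11}.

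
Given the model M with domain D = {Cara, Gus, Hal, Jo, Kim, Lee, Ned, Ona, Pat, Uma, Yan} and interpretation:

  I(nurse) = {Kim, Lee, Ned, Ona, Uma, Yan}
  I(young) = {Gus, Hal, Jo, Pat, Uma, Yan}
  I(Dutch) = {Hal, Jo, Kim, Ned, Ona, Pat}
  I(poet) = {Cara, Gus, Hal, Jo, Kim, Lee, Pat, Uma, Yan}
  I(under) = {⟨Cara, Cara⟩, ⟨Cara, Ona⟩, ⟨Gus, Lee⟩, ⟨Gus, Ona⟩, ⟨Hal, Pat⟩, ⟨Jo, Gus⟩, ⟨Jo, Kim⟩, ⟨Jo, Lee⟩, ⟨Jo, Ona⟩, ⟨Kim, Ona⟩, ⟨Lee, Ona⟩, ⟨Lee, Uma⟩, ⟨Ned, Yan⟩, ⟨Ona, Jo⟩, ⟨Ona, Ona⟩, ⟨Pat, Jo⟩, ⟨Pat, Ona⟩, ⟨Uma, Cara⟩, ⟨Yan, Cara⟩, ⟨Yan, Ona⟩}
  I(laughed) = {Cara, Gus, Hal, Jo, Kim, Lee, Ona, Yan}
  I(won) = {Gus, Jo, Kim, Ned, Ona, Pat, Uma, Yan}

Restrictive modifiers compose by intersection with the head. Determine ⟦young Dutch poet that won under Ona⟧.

⟦that won⟧ = ⟦won⟧ = {Gus, Jo, Kim, Ned, Ona, Pat, Uma, Yan}
⟦under Ona⟧ = {x : ⟨x, Ona⟩ ∈ ⟦under⟧} = {Cara, Gus, Jo, Kim, Lee, Ona, Pat, Yan}
⟦poet⟧ = {Cara, Gus, Hal, Jo, Kim, Lee, Pat, Uma, Yan}
… ∩ ⟦that won⟧ = {Cara, Gus, Hal, Jo, Kim, Lee, Pat, Uma, Yan} ∩ {Gus, Jo, Kim, Ned, Ona, Pat, Uma, Yan} = {Gus, Jo, Kim, Pat, Uma, Yan}
… ∩ ⟦under Ona⟧ = {Gus, Jo, Kim, Pat, Uma, Yan} ∩ {Cara, Gus, Jo, Kim, Lee, Ona, Pat, Yan} = {Gus, Jo, Kim, Pat, Yan}
… ∩ ⟦young⟧ = {Gus, Jo, Kim, Pat, Yan} ∩ {Gus, Hal, Jo, Pat, Uma, Yan} = {Gus, Jo, Pat, Yan}
… ∩ ⟦Dutch⟧ = {Gus, Jo, Pat, Yan} ∩ {Hal, Jo, Kim, Ned, Ona, Pat} = {Jo, Pat}
So ⟦young Dutch poet that won under Ona⟧ = {Jo, Pat}.

{Jo, Pat}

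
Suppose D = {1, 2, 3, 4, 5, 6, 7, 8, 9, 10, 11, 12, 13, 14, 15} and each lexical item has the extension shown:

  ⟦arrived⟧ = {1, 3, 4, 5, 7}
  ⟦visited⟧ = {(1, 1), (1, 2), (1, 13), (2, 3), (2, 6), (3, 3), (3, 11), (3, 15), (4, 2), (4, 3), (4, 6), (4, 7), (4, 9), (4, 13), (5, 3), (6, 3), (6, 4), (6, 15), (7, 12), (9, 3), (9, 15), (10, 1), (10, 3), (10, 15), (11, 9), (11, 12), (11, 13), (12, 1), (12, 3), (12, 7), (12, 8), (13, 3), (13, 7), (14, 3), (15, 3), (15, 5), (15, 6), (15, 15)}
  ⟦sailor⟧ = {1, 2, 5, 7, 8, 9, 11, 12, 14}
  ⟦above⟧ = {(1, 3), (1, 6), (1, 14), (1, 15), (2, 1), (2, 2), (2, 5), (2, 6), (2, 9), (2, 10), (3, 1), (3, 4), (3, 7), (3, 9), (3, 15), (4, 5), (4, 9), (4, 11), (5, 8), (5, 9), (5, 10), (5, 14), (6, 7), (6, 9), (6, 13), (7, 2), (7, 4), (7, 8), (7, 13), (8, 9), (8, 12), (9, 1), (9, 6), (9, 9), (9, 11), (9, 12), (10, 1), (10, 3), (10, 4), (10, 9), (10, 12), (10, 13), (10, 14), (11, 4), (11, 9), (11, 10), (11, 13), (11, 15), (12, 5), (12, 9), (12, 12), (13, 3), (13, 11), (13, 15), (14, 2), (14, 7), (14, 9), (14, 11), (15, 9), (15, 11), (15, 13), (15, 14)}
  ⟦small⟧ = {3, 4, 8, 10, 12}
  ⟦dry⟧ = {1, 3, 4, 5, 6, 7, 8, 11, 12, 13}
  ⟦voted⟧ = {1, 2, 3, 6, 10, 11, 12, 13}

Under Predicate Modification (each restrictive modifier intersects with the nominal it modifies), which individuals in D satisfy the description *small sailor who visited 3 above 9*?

{12}

⟦who visited 3⟧ = {x : ⟨x, 3⟩ ∈ ⟦visited⟧} = {2, 3, 4, 5, 6, 9, 10, 12, 13, 14, 15}
⟦above 9⟧ = {x : ⟨x, 9⟩ ∈ ⟦above⟧} = {2, 3, 4, 5, 6, 8, 9, 10, 11, 12, 14, 15}
⟦sailor⟧ = {1, 2, 5, 7, 8, 9, 11, 12, 14}
… ∩ ⟦who visited 3⟧ = {1, 2, 5, 7, 8, 9, 11, 12, 14} ∩ {2, 3, 4, 5, 6, 9, 10, 12, 13, 14, 15} = {2, 5, 9, 12, 14}
… ∩ ⟦above 9⟧ = {2, 5, 9, 12, 14} ∩ {2, 3, 4, 5, 6, 8, 9, 10, 11, 12, 14, 15} = {2, 5, 9, 12, 14}
… ∩ ⟦small⟧ = {2, 5, 9, 12, 14} ∩ {3, 4, 8, 10, 12} = {12}
So ⟦small sailor who visited 3 above 9⟧ = {12}.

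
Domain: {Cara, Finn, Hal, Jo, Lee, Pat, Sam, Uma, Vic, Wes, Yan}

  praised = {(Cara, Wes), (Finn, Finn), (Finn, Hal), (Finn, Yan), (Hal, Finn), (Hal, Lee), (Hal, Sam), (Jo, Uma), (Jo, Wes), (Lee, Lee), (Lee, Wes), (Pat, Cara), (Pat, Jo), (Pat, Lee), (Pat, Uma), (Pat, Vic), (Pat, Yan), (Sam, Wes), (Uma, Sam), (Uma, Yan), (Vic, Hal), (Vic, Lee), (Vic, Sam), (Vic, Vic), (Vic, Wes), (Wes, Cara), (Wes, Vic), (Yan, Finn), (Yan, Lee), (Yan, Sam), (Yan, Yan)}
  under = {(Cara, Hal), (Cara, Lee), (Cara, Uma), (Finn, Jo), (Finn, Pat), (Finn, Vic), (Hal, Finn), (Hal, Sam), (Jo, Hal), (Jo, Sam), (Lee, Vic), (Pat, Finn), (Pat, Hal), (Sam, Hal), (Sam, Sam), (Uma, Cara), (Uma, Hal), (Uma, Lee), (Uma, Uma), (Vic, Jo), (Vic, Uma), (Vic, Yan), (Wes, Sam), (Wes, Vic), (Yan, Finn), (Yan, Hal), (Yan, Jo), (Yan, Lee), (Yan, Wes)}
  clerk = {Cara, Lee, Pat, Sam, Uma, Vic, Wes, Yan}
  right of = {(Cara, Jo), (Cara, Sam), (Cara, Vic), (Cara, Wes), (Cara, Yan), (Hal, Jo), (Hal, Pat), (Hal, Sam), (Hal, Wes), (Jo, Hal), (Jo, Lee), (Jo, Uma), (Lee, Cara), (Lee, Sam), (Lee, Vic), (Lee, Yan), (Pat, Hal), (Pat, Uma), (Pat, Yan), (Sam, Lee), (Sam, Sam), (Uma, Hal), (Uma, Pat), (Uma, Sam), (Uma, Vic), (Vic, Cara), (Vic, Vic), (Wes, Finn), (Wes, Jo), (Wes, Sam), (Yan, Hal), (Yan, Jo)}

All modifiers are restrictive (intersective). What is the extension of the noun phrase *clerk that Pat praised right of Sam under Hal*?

⟦that Pat praised⟧ = {x : ⟨Pat, x⟩ ∈ ⟦praised⟧} = {Cara, Jo, Lee, Uma, Vic, Yan}
⟦right of Sam⟧ = {x : ⟨x, Sam⟩ ∈ ⟦right of⟧} = {Cara, Hal, Lee, Sam, Uma, Wes}
⟦under Hal⟧ = {x : ⟨x, Hal⟩ ∈ ⟦under⟧} = {Cara, Jo, Pat, Sam, Uma, Yan}
⟦clerk⟧ = {Cara, Lee, Pat, Sam, Uma, Vic, Wes, Yan}
… ∩ ⟦that Pat praised⟧ = {Cara, Lee, Pat, Sam, Uma, Vic, Wes, Yan} ∩ {Cara, Jo, Lee, Uma, Vic, Yan} = {Cara, Lee, Uma, Vic, Yan}
… ∩ ⟦right of Sam⟧ = {Cara, Lee, Uma, Vic, Yan} ∩ {Cara, Hal, Lee, Sam, Uma, Wes} = {Cara, Lee, Uma}
… ∩ ⟦under Hal⟧ = {Cara, Lee, Uma} ∩ {Cara, Jo, Pat, Sam, Uma, Yan} = {Cara, Uma}
So ⟦clerk that Pat praised right of Sam under Hal⟧ = {Cara, Uma}.

{Cara, Uma}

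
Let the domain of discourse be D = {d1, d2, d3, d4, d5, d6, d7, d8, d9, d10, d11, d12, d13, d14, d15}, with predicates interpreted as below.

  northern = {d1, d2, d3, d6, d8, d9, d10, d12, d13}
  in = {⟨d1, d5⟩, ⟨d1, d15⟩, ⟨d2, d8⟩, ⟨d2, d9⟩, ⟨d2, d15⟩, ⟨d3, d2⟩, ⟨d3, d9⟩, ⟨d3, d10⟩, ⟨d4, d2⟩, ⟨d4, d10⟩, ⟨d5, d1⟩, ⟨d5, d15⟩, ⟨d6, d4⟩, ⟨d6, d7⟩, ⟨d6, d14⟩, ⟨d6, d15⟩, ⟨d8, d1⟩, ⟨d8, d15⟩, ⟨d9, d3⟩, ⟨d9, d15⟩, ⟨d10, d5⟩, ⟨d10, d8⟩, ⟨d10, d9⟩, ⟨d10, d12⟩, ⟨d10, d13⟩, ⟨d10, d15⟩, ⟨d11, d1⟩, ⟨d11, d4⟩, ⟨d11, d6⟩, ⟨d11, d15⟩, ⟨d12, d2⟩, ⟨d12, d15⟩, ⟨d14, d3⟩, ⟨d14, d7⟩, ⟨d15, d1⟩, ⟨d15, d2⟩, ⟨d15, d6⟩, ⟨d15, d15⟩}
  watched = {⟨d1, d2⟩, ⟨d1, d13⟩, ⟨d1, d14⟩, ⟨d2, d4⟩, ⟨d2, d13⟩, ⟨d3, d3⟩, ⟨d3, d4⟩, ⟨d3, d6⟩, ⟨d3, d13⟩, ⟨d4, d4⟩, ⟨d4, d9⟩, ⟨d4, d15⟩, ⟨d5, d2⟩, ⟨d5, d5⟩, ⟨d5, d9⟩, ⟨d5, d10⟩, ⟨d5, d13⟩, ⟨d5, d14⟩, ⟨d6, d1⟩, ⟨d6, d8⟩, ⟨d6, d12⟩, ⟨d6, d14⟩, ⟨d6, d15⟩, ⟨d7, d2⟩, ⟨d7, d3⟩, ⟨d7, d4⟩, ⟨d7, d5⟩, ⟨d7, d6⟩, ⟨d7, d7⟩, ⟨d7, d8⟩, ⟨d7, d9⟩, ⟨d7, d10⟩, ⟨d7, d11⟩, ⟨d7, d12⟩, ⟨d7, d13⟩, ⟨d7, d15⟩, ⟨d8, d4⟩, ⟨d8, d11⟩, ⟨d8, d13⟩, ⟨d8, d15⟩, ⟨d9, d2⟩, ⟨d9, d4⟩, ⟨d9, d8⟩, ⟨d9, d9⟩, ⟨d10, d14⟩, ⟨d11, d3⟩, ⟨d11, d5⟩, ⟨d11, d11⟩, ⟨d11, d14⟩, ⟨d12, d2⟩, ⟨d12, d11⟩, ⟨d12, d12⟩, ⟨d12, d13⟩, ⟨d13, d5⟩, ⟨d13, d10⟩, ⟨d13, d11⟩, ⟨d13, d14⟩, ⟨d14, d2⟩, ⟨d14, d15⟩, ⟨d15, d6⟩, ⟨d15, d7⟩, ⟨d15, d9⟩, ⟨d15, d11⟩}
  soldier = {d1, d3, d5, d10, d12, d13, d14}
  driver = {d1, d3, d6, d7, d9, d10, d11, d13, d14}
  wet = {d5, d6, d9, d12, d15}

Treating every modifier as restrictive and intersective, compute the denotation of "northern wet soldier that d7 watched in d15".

{d12}

⟦that d7 watched⟧ = {x : ⟨d7, x⟩ ∈ ⟦watched⟧} = {d2, d3, d4, d5, d6, d7, d8, d9, d10, d11, d12, d13, d15}
⟦in d15⟧ = {x : ⟨x, d15⟩ ∈ ⟦in⟧} = {d1, d2, d5, d6, d8, d9, d10, d11, d12, d15}
⟦soldier⟧ = {d1, d3, d5, d10, d12, d13, d14}
… ∩ ⟦that d7 watched⟧ = {d1, d3, d5, d10, d12, d13, d14} ∩ {d2, d3, d4, d5, d6, d7, d8, d9, d10, d11, d12, d13, d15} = {d3, d5, d10, d12, d13}
… ∩ ⟦in d15⟧ = {d3, d5, d10, d12, d13} ∩ {d1, d2, d5, d6, d8, d9, d10, d11, d12, d15} = {d5, d10, d12}
… ∩ ⟦northern⟧ = {d5, d10, d12} ∩ {d1, d2, d3, d6, d8, d9, d10, d12, d13} = {d10, d12}
… ∩ ⟦wet⟧ = {d10, d12} ∩ {d5, d6, d9, d12, d15} = {d12}
So ⟦northern wet soldier that d7 watched in d15⟧ = {d12}.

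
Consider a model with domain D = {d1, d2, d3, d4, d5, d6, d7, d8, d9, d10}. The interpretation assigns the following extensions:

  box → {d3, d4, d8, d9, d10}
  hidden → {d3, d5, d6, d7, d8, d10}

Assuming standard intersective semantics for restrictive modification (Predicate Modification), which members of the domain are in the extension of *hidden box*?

{d3, d8, d10}

⟦box⟧ = {d3, d4, d8, d9, d10}
… ∩ ⟦hidden⟧ = {d3, d4, d8, d9, d10} ∩ {d3, d5, d6, d7, d8, d10} = {d3, d8, d10}
So ⟦hidden box⟧ = {d3, d8, d10}.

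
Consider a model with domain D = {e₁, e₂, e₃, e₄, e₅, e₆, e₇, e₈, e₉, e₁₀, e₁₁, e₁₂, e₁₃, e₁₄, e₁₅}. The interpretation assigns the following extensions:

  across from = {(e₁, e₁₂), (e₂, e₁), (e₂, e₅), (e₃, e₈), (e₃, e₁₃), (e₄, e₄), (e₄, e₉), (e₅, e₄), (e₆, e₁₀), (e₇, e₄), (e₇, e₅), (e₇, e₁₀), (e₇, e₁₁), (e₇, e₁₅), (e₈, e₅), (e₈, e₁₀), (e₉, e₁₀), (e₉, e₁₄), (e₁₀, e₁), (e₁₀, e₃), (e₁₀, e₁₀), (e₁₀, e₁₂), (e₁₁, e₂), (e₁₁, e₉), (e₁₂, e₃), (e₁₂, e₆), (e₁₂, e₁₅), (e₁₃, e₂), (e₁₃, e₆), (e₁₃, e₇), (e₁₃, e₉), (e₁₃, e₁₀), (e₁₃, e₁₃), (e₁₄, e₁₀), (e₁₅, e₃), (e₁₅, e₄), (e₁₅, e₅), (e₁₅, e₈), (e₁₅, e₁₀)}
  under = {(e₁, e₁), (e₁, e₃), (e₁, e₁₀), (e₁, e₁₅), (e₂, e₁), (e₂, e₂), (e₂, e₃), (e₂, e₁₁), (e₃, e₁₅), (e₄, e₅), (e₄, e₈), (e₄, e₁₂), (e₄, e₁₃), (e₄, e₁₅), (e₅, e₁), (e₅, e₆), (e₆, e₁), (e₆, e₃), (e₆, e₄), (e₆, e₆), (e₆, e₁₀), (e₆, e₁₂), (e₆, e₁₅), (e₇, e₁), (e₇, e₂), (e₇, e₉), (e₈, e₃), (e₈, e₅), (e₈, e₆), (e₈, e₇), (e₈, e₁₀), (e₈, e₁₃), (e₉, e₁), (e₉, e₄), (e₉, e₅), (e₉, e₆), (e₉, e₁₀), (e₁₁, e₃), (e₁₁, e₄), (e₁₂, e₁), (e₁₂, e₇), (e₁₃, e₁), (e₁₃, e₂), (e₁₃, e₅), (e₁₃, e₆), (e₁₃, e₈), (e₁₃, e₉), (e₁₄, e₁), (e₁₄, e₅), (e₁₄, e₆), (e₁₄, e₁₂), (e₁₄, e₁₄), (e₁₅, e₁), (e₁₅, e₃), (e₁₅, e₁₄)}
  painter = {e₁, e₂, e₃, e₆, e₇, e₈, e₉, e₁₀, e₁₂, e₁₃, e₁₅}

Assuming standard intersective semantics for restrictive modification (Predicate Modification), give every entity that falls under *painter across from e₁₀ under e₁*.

{e₆, e₇, e₉, e₁₃, e₁₅}

⟦across from e₁₀⟧ = {x : ⟨x, e₁₀⟩ ∈ ⟦across from⟧} = {e₆, e₇, e₈, e₉, e₁₀, e₁₃, e₁₄, e₁₅}
⟦under e₁⟧ = {x : ⟨x, e₁⟩ ∈ ⟦under⟧} = {e₁, e₂, e₅, e₆, e₇, e₉, e₁₂, e₁₃, e₁₄, e₁₅}
⟦painter⟧ = {e₁, e₂, e₃, e₆, e₇, e₈, e₉, e₁₀, e₁₂, e₁₃, e₁₅}
… ∩ ⟦across from e₁₀⟧ = {e₁, e₂, e₃, e₆, e₇, e₈, e₉, e₁₀, e₁₂, e₁₃, e₁₅} ∩ {e₆, e₇, e₈, e₉, e₁₀, e₁₃, e₁₄, e₁₅} = {e₆, e₇, e₈, e₉, e₁₀, e₁₃, e₁₅}
… ∩ ⟦under e₁⟧ = {e₆, e₇, e₈, e₉, e₁₀, e₁₃, e₁₅} ∩ {e₁, e₂, e₅, e₆, e₇, e₉, e₁₂, e₁₃, e₁₄, e₁₅} = {e₆, e₇, e₉, e₁₃, e₁₅}
So ⟦painter across from e₁₀ under e₁⟧ = {e₆, e₇, e₉, e₁₃, e₁₅}.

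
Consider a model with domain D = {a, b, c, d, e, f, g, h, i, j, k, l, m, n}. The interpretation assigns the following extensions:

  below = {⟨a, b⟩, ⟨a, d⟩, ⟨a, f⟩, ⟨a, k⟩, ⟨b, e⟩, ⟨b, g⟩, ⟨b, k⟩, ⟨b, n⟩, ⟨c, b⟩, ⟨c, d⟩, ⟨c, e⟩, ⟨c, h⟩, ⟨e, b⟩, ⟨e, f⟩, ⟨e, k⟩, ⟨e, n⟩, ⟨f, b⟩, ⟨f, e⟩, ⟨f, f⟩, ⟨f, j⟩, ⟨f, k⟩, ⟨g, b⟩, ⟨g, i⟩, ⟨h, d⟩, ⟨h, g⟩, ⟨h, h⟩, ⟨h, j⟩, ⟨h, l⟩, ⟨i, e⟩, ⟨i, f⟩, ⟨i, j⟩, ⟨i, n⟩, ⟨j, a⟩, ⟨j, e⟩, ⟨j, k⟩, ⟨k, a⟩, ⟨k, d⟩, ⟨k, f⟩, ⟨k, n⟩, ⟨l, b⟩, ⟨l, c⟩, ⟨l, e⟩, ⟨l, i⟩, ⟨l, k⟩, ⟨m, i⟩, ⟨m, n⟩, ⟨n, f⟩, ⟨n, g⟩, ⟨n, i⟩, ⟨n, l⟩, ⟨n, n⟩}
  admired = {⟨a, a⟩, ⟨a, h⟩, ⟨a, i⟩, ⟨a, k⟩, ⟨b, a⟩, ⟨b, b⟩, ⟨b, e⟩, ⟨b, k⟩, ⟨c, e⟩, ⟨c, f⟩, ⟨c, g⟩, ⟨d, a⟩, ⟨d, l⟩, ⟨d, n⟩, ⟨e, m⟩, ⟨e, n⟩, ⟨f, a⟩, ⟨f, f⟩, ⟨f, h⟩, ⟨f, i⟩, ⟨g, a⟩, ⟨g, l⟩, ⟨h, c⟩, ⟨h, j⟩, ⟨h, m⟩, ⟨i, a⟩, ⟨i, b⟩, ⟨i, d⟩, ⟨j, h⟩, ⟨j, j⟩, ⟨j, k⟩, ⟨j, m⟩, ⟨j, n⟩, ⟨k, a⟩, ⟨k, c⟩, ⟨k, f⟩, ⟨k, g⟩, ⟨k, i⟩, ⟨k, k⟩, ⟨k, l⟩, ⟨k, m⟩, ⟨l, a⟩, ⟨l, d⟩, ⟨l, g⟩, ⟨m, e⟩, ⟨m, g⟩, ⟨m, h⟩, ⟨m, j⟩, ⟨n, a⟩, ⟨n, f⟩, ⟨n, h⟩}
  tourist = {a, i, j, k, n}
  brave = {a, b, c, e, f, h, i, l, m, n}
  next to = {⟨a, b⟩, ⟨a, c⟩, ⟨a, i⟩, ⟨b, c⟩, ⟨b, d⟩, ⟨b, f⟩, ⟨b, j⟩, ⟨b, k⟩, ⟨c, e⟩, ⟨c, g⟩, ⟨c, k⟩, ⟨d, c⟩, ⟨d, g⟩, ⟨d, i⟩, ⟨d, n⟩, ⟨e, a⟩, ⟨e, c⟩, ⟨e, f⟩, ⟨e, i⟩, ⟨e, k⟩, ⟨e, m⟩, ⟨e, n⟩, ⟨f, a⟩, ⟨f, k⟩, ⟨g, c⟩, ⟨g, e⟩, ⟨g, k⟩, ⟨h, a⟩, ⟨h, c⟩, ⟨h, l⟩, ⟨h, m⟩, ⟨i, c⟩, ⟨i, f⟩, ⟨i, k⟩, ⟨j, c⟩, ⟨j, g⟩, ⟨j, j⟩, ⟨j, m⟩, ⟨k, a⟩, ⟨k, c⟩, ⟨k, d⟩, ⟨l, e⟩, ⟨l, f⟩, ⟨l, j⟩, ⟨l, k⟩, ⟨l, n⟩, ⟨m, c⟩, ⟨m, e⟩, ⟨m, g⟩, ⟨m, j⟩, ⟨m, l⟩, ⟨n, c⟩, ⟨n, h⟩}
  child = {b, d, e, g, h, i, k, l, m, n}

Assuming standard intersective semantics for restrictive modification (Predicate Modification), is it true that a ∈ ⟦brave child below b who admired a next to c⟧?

no

⟦below b⟧ = {x : ⟨x, b⟩ ∈ ⟦below⟧} = {a, c, e, f, g, l}
⟦who admired a⟧ = {x : ⟨x, a⟩ ∈ ⟦admired⟧} = {a, b, d, f, g, i, k, l, n}
⟦next to c⟧ = {x : ⟨x, c⟩ ∈ ⟦next to⟧} = {a, b, d, e, g, h, i, j, k, m, n}
⟦child⟧ = {b, d, e, g, h, i, k, l, m, n}
… ∩ ⟦below b⟧ = {b, d, e, g, h, i, k, l, m, n} ∩ {a, c, e, f, g, l} = {e, g, l}
… ∩ ⟦who admired a⟧ = {e, g, l} ∩ {a, b, d, f, g, i, k, l, n} = {g, l}
… ∩ ⟦next to c⟧ = {g, l} ∩ {a, b, d, e, g, h, i, j, k, m, n} = {g}
… ∩ ⟦brave⟧ = {g} ∩ {a, b, c, e, f, h, i, l, m, n} = ∅
⟦brave child below b who admired a next to c⟧ = ∅; a ∉ this set.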